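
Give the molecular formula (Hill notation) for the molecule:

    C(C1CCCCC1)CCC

Heavy atoms from the SMILES: 10 C.
Implicit hydrogens by atom environment:
  8 × C: 2 H each → 16
  1 × C: 3 H
  1 × C: 1 H
  Total hydrogens = 20.
Molecular formula: C10H20

C10H20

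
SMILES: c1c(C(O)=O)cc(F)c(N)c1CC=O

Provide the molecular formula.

Heavy atoms from the SMILES: 9 C, 1 F, 1 N, 3 O.
Implicit hydrogens by atom environment:
  4 × C (aromatic): no H
  2 × C (aromatic): 1 H each → 2
  2 × O: no H
  1 × C: 2 H
  1 × C: 1 H
  1 × C: no H
  1 × F: no H
  1 × N: 2 H
  1 × O: 1 H
  Total hydrogens = 8.
Molecular formula: C9H8FNO3

C9H8FNO3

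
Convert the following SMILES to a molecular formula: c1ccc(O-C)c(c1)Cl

Heavy atoms from the SMILES: 7 C, 1 Cl, 1 O.
Implicit hydrogens by atom environment:
  4 × C (aromatic): 1 H each → 4
  2 × C (aromatic): no H
  1 × C: 3 H
  1 × Cl: no H
  1 × O: no H
  Total hydrogens = 7.
Molecular formula: C7H7ClO

C7H7ClO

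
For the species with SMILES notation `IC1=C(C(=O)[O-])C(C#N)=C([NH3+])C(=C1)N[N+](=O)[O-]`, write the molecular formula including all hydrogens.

Heavy atoms from the SMILES: 8 C, 1 I, 4 N, 4 O.
Implicit hydrogens by atom environment:
  5 × C (aromatic): no H
  2 × C: no H
  2 × O: no H
  2 × O (charge -1): no H
  1 × C (aromatic): 1 H
  1 × I: no H
  1 × N (charge +1): 3 H
  1 × N: 1 H
  1 × N: no H
  1 × N (charge +1): no H
  Total hydrogens = 5.
Molecular formula: C8H5IN4O4

C8H5IN4O4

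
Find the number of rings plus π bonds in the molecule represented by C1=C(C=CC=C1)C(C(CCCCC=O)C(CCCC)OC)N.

5

Molecular formula from the SMILES: C19H31NO2.
DoU = (2C + 2 + N − H − X)/2 = (2·19 + 2 + 1 − 31 − 0)/2 = 10/2 = 5.
(Structurally: 1 ring(s) + 4 π bond(s) = 5.)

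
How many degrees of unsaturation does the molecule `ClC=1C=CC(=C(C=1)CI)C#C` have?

6

Molecular formula from the SMILES: C9H6ClI.
DoU = (2C + 2 + N − H − X)/2 = (2·9 + 2 + 0 − 6 − 2)/2 = 12/2 = 6.
(Structurally: 1 ring(s) + 5 π bond(s) = 6.)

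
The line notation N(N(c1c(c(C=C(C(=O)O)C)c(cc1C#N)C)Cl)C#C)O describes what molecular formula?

Heavy atoms from the SMILES: 14 C, 1 Cl, 3 N, 3 O.
Implicit hydrogens by atom environment:
  5 × C (aromatic): no H
  4 × C: no H
  2 × C: 3 H each → 6
  2 × C: 1 H each → 2
  2 × N: no H
  2 × O: 1 H each → 2
  1 × C (aromatic): 1 H
  1 × Cl: no H
  1 × N: 1 H
  1 × O: no H
  Total hydrogens = 12.
Molecular formula: C14H12ClN3O3

C14H12ClN3O3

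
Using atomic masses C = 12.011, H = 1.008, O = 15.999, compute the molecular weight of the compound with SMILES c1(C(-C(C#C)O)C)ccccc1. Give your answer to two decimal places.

Molecular formula: C11H12O.
M = 11×12.011 + 12×1.008 + 1×15.999 = 160.22 g/mol.

160.22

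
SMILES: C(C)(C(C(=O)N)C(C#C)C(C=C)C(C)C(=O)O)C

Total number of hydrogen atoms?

21

Hydrogens are implicit in SMILES; fill each atom to its normal valence:
  7 × C: 1 H each → 7
  3 × C: 3 H each → 9
  3 × C: no H
  2 × O: no H
  1 × C: 2 H
  1 × N: 2 H
  1 × O: 1 H
  Total hydrogens = 21.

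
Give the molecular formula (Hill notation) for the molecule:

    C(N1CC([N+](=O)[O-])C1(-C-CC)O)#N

C7H11N3O3

Heavy atoms from the SMILES: 7 C, 3 N, 3 O.
Implicit hydrogens by atom environment:
  3 × C: 2 H each → 6
  2 × C: no H
  2 × N: no H
  1 × C: 3 H
  1 × C: 1 H
  1 × N (charge +1): no H
  1 × O: 1 H
  1 × O: no H
  1 × O (charge -1): no H
  Total hydrogens = 11.
Molecular formula: C7H11N3O3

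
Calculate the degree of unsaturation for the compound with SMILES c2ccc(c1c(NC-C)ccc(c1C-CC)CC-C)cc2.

Molecular formula from the SMILES: C20H27N.
DoU = (2C + 2 + N − H − X)/2 = (2·20 + 2 + 1 − 27 − 0)/2 = 16/2 = 8.
(Structurally: 2 ring(s) + 6 π bond(s) = 8.)

8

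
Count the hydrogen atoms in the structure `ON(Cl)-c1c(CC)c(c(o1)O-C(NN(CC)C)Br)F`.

Hydrogens are implicit in SMILES; fill each atom to its normal valence:
  4 × C (aromatic): no H
  3 × C: 3 H each → 9
  2 × C: 2 H each → 4
  2 × N: no H
  1 × Br: no H
  1 × C: 1 H
  1 × Cl: no H
  1 × F: no H
  1 × N: 1 H
  1 × O: 1 H
  1 × O (aromatic): no H
  1 × O: no H
  Total hydrogens = 16.

16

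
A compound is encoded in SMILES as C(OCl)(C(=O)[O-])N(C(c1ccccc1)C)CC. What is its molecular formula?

Heavy atoms from the SMILES: 12 C, 1 Cl, 1 N, 3 O.
Implicit hydrogens by atom environment:
  5 × C (aromatic): 1 H each → 5
  2 × C: 3 H each → 6
  2 × C: 1 H each → 2
  2 × O: no H
  1 × C: 2 H
  1 × C: no H
  1 × C (aromatic): no H
  1 × Cl: no H
  1 × N: no H
  1 × O (charge -1): no H
  Total hydrogens = 15.
Net charge -1.
Molecular formula: C12H15ClNO3-

C12H15ClNO3-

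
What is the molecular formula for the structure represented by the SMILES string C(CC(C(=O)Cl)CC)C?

C7H13ClO

Heavy atoms from the SMILES: 7 C, 1 Cl, 1 O.
Implicit hydrogens by atom environment:
  3 × C: 2 H each → 6
  2 × C: 3 H each → 6
  1 × C: 1 H
  1 × C: no H
  1 × Cl: no H
  1 × O: no H
  Total hydrogens = 13.
Molecular formula: C7H13ClO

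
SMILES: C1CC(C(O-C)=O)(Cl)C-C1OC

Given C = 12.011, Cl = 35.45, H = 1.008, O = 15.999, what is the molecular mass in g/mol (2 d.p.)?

192.64

Molecular formula: C8H13ClO3.
M = 8×12.011 + 1×35.45 + 13×1.008 + 3×15.999 = 192.64 g/mol.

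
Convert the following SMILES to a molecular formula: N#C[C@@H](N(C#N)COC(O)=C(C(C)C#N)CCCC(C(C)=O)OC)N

C16H23N5O4

Heavy atoms from the SMILES: 16 C, 5 N, 4 O.
Implicit hydrogens by atom environment:
  6 × C: no H
  4 × C: 2 H each → 8
  4 × N: no H
  3 × C: 3 H each → 9
  3 × C: 1 H each → 3
  3 × O: no H
  1 × N: 2 H
  1 × O: 1 H
  Total hydrogens = 23.
Molecular formula: C16H23N5O4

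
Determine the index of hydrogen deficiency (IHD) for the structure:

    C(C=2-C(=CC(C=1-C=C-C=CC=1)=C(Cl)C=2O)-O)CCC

8

Molecular formula from the SMILES: C16H17ClO2.
DoU = (2C + 2 + N − H − X)/2 = (2·16 + 2 + 0 − 17 − 1)/2 = 16/2 = 8.
(Structurally: 2 ring(s) + 6 π bond(s) = 8.)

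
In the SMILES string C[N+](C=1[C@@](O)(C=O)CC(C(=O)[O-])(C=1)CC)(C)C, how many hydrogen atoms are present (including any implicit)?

Hydrogens are implicit in SMILES; fill each atom to its normal valence:
  4 × C: 3 H each → 12
  4 × C: no H
  2 × C: 2 H each → 4
  2 × C: 1 H each → 2
  2 × O: no H
  1 × N (charge +1): no H
  1 × O: 1 H
  1 × O (charge -1): no H
  Total hydrogens = 19.

19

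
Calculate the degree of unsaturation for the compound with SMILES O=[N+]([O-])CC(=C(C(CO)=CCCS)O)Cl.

Molecular formula from the SMILES: C8H12ClNO4S.
DoU = (2C + 2 + N − H − X)/2 = (2·8 + 2 + 1 − 12 − 1)/2 = 6/2 = 3.
(Structurally: 0 ring(s) + 3 π bond(s) = 3.)

3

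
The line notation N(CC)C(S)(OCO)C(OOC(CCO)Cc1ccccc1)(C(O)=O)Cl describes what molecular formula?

C16H24ClNO7S

Heavy atoms from the SMILES: 16 C, 1 Cl, 1 N, 7 O, 1 S.
Implicit hydrogens by atom environment:
  5 × C: 2 H each → 10
  5 × C (aromatic): 1 H each → 5
  4 × O: no H
  3 × C: no H
  3 × O: 1 H each → 3
  1 × C: 3 H
  1 × C: 1 H
  1 × C (aromatic): no H
  1 × Cl: no H
  1 × N: 1 H
  1 × S: 1 H
  Total hydrogens = 24.
Molecular formula: C16H24ClNO7S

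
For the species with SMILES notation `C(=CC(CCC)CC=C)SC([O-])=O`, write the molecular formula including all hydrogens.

C10H15O2S-

Heavy atoms from the SMILES: 10 C, 2 O, 1 S.
Implicit hydrogens by atom environment:
  4 × C: 2 H each → 8
  4 × C: 1 H each → 4
  1 × C: 3 H
  1 × C: no H
  1 × O: no H
  1 × O (charge -1): no H
  1 × S: no H
  Total hydrogens = 15.
Net charge -1.
Molecular formula: C10H15O2S-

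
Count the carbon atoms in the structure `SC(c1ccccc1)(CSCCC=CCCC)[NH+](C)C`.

The symbol for carbon appears 17 times in the SMILES. Lowercase c denotes aromatic carbon and counts toward C.

17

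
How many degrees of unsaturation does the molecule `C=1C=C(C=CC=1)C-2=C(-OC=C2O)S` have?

7

Molecular formula from the SMILES: C10H8O2S.
DoU = (2C + 2 + N − H − X)/2 = (2·10 + 2 + 0 − 8 − 0)/2 = 14/2 = 7.
(Structurally: 2 ring(s) + 5 π bond(s) = 7.)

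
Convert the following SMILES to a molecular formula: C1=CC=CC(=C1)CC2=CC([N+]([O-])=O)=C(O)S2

C11H9NO3S

Heavy atoms from the SMILES: 11 C, 1 N, 3 O, 1 S.
Implicit hydrogens by atom environment:
  6 × C (aromatic): 1 H each → 6
  4 × C (aromatic): no H
  1 × C: 2 H
  1 × N (charge +1): no H
  1 × O: 1 H
  1 × O: no H
  1 × O (charge -1): no H
  1 × S (aromatic): no H
  Total hydrogens = 9.
Molecular formula: C11H9NO3S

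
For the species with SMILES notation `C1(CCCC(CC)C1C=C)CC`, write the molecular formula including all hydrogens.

C12H22

Heavy atoms from the SMILES: 12 C.
Implicit hydrogens by atom environment:
  6 × C: 2 H each → 12
  4 × C: 1 H each → 4
  2 × C: 3 H each → 6
  Total hydrogens = 22.
Molecular formula: C12H22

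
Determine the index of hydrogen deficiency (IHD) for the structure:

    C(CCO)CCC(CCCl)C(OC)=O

1

Molecular formula from the SMILES: C10H19ClO3.
DoU = (2C + 2 + N − H − X)/2 = (2·10 + 2 + 0 − 19 − 1)/2 = 2/2 = 1.
(Structurally: 0 ring(s) + 1 π bond(s) = 1.)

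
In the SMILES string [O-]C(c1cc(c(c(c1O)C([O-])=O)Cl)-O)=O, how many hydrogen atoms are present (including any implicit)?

Hydrogens are implicit in SMILES; fill each atom to its normal valence:
  5 × C (aromatic): no H
  2 × C: no H
  2 × O: 1 H each → 2
  2 × O: no H
  2 × O (charge -1): no H
  1 × C (aromatic): 1 H
  1 × Cl: no H
  Total hydrogens = 3.

3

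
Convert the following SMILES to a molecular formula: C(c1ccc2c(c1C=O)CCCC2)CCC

C15H20O

Heavy atoms from the SMILES: 15 C, 1 O.
Implicit hydrogens by atom environment:
  7 × C: 2 H each → 14
  4 × C (aromatic): no H
  2 × C (aromatic): 1 H each → 2
  1 × C: 3 H
  1 × C: 1 H
  1 × O: no H
  Total hydrogens = 20.
Molecular formula: C15H20O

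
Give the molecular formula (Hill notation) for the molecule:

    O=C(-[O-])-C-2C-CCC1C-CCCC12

Heavy atoms from the SMILES: 11 C, 2 O.
Implicit hydrogens by atom environment:
  7 × C: 2 H each → 14
  3 × C: 1 H each → 3
  1 × C: no H
  1 × O: no H
  1 × O (charge -1): no H
  Total hydrogens = 17.
Net charge -1.
Molecular formula: C11H17O2-

C11H17O2-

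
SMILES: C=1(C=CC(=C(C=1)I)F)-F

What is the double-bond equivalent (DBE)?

Molecular formula from the SMILES: C6H3F2I.
DoU = (2C + 2 + N − H − X)/2 = (2·6 + 2 + 0 − 3 − 3)/2 = 8/2 = 4.
(Structurally: 1 ring(s) + 3 π bond(s) = 4.)

4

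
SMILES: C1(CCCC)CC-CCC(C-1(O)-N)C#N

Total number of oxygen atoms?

The symbol for oxygen appears 1 time in the SMILES.

1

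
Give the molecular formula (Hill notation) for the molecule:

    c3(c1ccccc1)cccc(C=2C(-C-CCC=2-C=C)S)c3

C20H20S

Heavy atoms from the SMILES: 20 C, 1 S.
Implicit hydrogens by atom environment:
  9 × C (aromatic): 1 H each → 9
  4 × C: 2 H each → 8
  3 × C (aromatic): no H
  2 × C: 1 H each → 2
  2 × C: no H
  1 × S: 1 H
  Total hydrogens = 20.
Molecular formula: C20H20S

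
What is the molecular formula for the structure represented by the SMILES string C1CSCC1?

Heavy atoms from the SMILES: 4 C, 1 S.
Implicit hydrogens by atom environment:
  4 × C: 2 H each → 8
  1 × S: no H
  Total hydrogens = 8.
Molecular formula: C4H8S

C4H8S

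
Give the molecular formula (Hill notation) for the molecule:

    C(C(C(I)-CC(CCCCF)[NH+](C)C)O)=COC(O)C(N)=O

Heavy atoms from the SMILES: 14 C, 1 F, 1 I, 2 N, 4 O.
Implicit hydrogens by atom environment:
  6 × C: 1 H each → 6
  5 × C: 2 H each → 10
  2 × C: 3 H each → 6
  2 × O: 1 H each → 2
  2 × O: no H
  1 × C: no H
  1 × F: no H
  1 × I: no H
  1 × N: 2 H
  1 × N (charge +1): 1 H
  Total hydrogens = 27.
Net charge +1.
Molecular formula: C14H27FIN2O4+

C14H27FIN2O4+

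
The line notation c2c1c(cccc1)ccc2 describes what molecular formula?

C10H8

Heavy atoms from the SMILES: 10 C.
Implicit hydrogens by atom environment:
  8 × C (aromatic): 1 H each → 8
  2 × C (aromatic): no H
  Total hydrogens = 8.
Molecular formula: C10H8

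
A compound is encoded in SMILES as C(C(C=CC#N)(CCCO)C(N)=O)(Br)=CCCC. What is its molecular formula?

C13H19BrN2O2

Heavy atoms from the SMILES: 1 Br, 13 C, 2 N, 2 O.
Implicit hydrogens by atom environment:
  5 × C: 2 H each → 10
  4 × C: no H
  3 × C: 1 H each → 3
  1 × Br: no H
  1 × C: 3 H
  1 × N: 2 H
  1 × N: no H
  1 × O: 1 H
  1 × O: no H
  Total hydrogens = 19.
Molecular formula: C13H19BrN2O2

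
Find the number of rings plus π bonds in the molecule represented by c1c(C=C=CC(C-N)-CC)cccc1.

Molecular formula from the SMILES: C13H17N.
DoU = (2C + 2 + N − H − X)/2 = (2·13 + 2 + 1 − 17 − 0)/2 = 12/2 = 6.
(Structurally: 1 ring(s) + 5 π bond(s) = 6.)

6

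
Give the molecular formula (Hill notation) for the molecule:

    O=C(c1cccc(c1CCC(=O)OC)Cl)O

C11H11ClO4

Heavy atoms from the SMILES: 11 C, 1 Cl, 4 O.
Implicit hydrogens by atom environment:
  3 × C (aromatic): 1 H each → 3
  3 × C (aromatic): no H
  3 × O: no H
  2 × C: 2 H each → 4
  2 × C: no H
  1 × C: 3 H
  1 × Cl: no H
  1 × O: 1 H
  Total hydrogens = 11.
Molecular formula: C11H11ClO4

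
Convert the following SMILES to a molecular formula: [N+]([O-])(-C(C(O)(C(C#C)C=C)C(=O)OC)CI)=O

C10H12INO5

Heavy atoms from the SMILES: 10 C, 1 I, 1 N, 5 O.
Implicit hydrogens by atom environment:
  4 × C: 1 H each → 4
  3 × C: no H
  3 × O: no H
  2 × C: 2 H each → 4
  1 × C: 3 H
  1 × I: no H
  1 × N (charge +1): no H
  1 × O: 1 H
  1 × O (charge -1): no H
  Total hydrogens = 12.
Molecular formula: C10H12INO5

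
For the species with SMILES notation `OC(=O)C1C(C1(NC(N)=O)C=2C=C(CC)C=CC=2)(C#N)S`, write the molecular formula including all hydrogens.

C14H15N3O3S

Heavy atoms from the SMILES: 14 C, 3 N, 3 O, 1 S.
Implicit hydrogens by atom environment:
  5 × C: no H
  4 × C (aromatic): 1 H each → 4
  2 × C (aromatic): no H
  2 × O: no H
  1 × C: 3 H
  1 × C: 2 H
  1 × C: 1 H
  1 × N: 2 H
  1 × N: 1 H
  1 × N: no H
  1 × O: 1 H
  1 × S: 1 H
  Total hydrogens = 15.
Molecular formula: C14H15N3O3S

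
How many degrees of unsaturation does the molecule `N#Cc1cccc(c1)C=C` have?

Molecular formula from the SMILES: C9H7N.
DoU = (2C + 2 + N − H − X)/2 = (2·9 + 2 + 1 − 7 − 0)/2 = 14/2 = 7.
(Structurally: 1 ring(s) + 6 π bond(s) = 7.)

7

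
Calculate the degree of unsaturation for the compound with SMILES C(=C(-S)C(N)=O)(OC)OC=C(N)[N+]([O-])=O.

4

Molecular formula from the SMILES: C6H9N3O5S.
DoU = (2C + 2 + N − H − X)/2 = (2·6 + 2 + 3 − 9 − 0)/2 = 8/2 = 4.
(Structurally: 0 ring(s) + 4 π bond(s) = 4.)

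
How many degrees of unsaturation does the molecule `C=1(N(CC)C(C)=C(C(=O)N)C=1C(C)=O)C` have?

Molecular formula from the SMILES: C11H16N2O2.
DoU = (2C + 2 + N − H − X)/2 = (2·11 + 2 + 2 − 16 − 0)/2 = 10/2 = 5.
(Structurally: 1 ring(s) + 4 π bond(s) = 5.)

5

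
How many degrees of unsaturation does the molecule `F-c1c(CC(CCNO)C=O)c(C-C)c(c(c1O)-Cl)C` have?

5

Molecular formula from the SMILES: C14H19ClFNO3.
DoU = (2C + 2 + N − H − X)/2 = (2·14 + 2 + 1 − 19 − 2)/2 = 10/2 = 5.
(Structurally: 1 ring(s) + 4 π bond(s) = 5.)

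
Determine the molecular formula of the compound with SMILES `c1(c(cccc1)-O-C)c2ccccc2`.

Heavy atoms from the SMILES: 13 C, 1 O.
Implicit hydrogens by atom environment:
  9 × C (aromatic): 1 H each → 9
  3 × C (aromatic): no H
  1 × C: 3 H
  1 × O: no H
  Total hydrogens = 12.
Molecular formula: C13H12O

C13H12O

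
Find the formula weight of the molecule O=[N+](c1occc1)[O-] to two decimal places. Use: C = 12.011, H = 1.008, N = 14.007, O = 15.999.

Molecular formula: C4H3NO3.
M = 4×12.011 + 3×1.008 + 1×14.007 + 3×15.999 = 113.07 g/mol.

113.07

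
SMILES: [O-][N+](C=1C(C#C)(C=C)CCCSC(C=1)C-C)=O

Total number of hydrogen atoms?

Hydrogens are implicit in SMILES; fill each atom to its normal valence:
  5 × C: 2 H each → 10
  4 × C: 1 H each → 4
  3 × C: no H
  1 × C: 3 H
  1 × N (charge +1): no H
  1 × O: no H
  1 × O (charge -1): no H
  1 × S: no H
  Total hydrogens = 17.

17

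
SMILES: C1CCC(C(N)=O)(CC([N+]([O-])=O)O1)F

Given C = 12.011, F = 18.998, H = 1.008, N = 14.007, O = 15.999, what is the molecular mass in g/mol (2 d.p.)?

Molecular formula: C7H11FN2O4.
M = 7×12.011 + 1×18.998 + 11×1.008 + 2×14.007 + 4×15.999 = 206.17 g/mol.

206.17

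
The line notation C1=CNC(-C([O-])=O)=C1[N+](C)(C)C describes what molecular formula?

Heavy atoms from the SMILES: 8 C, 2 N, 2 O.
Implicit hydrogens by atom environment:
  3 × C: 3 H each → 9
  2 × C (aromatic): 1 H each → 2
  2 × C (aromatic): no H
  1 × C: no H
  1 × N (aromatic): 1 H
  1 × N (charge +1): no H
  1 × O: no H
  1 × O (charge -1): no H
  Total hydrogens = 12.
Molecular formula: C8H12N2O2

C8H12N2O2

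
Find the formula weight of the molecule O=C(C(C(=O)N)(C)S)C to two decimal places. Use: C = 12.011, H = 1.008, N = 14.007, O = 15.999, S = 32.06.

147.19

Molecular formula: C5H9NO2S.
M = 5×12.011 + 9×1.008 + 1×14.007 + 2×15.999 + 1×32.06 = 147.19 g/mol.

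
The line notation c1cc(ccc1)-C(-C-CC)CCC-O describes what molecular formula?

Heavy atoms from the SMILES: 13 C, 1 O.
Implicit hydrogens by atom environment:
  5 × C: 2 H each → 10
  5 × C (aromatic): 1 H each → 5
  1 × C: 3 H
  1 × C: 1 H
  1 × C (aromatic): no H
  1 × O: 1 H
  Total hydrogens = 20.
Molecular formula: C13H20O

C13H20O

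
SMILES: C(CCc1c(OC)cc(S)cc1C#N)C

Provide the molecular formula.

Heavy atoms from the SMILES: 12 C, 1 N, 1 O, 1 S.
Implicit hydrogens by atom environment:
  4 × C (aromatic): no H
  3 × C: 2 H each → 6
  2 × C: 3 H each → 6
  2 × C (aromatic): 1 H each → 2
  1 × C: no H
  1 × N: no H
  1 × O: no H
  1 × S: 1 H
  Total hydrogens = 15.
Molecular formula: C12H15NOS

C12H15NOS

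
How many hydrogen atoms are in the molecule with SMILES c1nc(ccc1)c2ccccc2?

9

Hydrogens are implicit in SMILES; fill each atom to its normal valence:
  9 × C (aromatic): 1 H each → 9
  2 × C (aromatic): no H
  1 × N (aromatic): no H
  Total hydrogens = 9.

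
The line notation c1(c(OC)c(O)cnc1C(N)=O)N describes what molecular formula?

C7H9N3O3

Heavy atoms from the SMILES: 7 C, 3 N, 3 O.
Implicit hydrogens by atom environment:
  4 × C (aromatic): no H
  2 × N: 2 H each → 4
  2 × O: no H
  1 × C: 3 H
  1 × C (aromatic): 1 H
  1 × C: no H
  1 × N (aromatic): no H
  1 × O: 1 H
  Total hydrogens = 9.
Molecular formula: C7H9N3O3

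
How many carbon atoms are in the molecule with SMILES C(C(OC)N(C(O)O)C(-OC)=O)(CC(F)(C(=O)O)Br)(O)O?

The symbol for carbon appears 9 times in the SMILES.

9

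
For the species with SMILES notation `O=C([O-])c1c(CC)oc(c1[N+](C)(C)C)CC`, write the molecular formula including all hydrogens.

Heavy atoms from the SMILES: 12 C, 1 N, 3 O.
Implicit hydrogens by atom environment:
  5 × C: 3 H each → 15
  4 × C (aromatic): no H
  2 × C: 2 H each → 4
  1 × C: no H
  1 × N (charge +1): no H
  1 × O (aromatic): no H
  1 × O: no H
  1 × O (charge -1): no H
  Total hydrogens = 19.
Molecular formula: C12H19NO3

C12H19NO3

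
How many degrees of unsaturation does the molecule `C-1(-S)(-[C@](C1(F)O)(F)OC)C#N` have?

Molecular formula from the SMILES: C5H5F2NO2S.
DoU = (2C + 2 + N − H − X)/2 = (2·5 + 2 + 1 − 5 − 2)/2 = 6/2 = 3.
(Structurally: 1 ring(s) + 2 π bond(s) = 3.)

3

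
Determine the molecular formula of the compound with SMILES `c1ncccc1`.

Heavy atoms from the SMILES: 5 C, 1 N.
Implicit hydrogens by atom environment:
  5 × C (aromatic): 1 H each → 5
  1 × N (aromatic): no H
  Total hydrogens = 5.
Molecular formula: C5H5N

C5H5N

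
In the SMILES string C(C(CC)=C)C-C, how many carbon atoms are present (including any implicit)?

7

The symbol for carbon appears 7 times in the SMILES.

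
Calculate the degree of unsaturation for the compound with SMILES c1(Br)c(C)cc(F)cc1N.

4

Molecular formula from the SMILES: C7H7BrFN.
DoU = (2C + 2 + N − H − X)/2 = (2·7 + 2 + 1 − 7 − 2)/2 = 8/2 = 4.
(Structurally: 1 ring(s) + 3 π bond(s) = 4.)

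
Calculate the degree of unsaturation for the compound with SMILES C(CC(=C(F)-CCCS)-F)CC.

1

Molecular formula from the SMILES: C9H16F2S.
DoU = (2C + 2 + N − H − X)/2 = (2·9 + 2 + 0 − 16 − 2)/2 = 2/2 = 1.
(Structurally: 0 ring(s) + 1 π bond(s) = 1.)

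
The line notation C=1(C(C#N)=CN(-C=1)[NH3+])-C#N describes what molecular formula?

C6H5N4+

Heavy atoms from the SMILES: 6 C, 4 N.
Implicit hydrogens by atom environment:
  2 × C (aromatic): 1 H each → 2
  2 × C (aromatic): no H
  2 × C: no H
  2 × N: no H
  1 × N (charge +1): 3 H
  1 × N (aromatic): no H
  Total hydrogens = 5.
Net charge +1.
Molecular formula: C6H5N4+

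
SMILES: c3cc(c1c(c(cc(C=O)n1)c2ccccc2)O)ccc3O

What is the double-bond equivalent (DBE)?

Molecular formula from the SMILES: C18H13NO3.
DoU = (2C + 2 + N − H − X)/2 = (2·18 + 2 + 1 − 13 − 0)/2 = 26/2 = 13.
(Structurally: 3 ring(s) + 10 π bond(s) = 13.)

13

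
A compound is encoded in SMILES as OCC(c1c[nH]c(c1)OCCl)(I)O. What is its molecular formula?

C7H9ClINO3

Heavy atoms from the SMILES: 7 C, 1 Cl, 1 I, 1 N, 3 O.
Implicit hydrogens by atom environment:
  2 × C: 2 H each → 4
  2 × C (aromatic): 1 H each → 2
  2 × C (aromatic): no H
  2 × O: 1 H each → 2
  1 × C: no H
  1 × Cl: no H
  1 × I: no H
  1 × N (aromatic): 1 H
  1 × O: no H
  Total hydrogens = 9.
Molecular formula: C7H9ClINO3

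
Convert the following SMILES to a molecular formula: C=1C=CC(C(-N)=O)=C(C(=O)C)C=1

Heavy atoms from the SMILES: 9 C, 1 N, 2 O.
Implicit hydrogens by atom environment:
  4 × C (aromatic): 1 H each → 4
  2 × C (aromatic): no H
  2 × C: no H
  2 × O: no H
  1 × C: 3 H
  1 × N: 2 H
  Total hydrogens = 9.
Molecular formula: C9H9NO2

C9H9NO2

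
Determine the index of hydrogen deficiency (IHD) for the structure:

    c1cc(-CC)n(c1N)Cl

3

Molecular formula from the SMILES: C6H9ClN2.
DoU = (2C + 2 + N − H − X)/2 = (2·6 + 2 + 2 − 9 − 1)/2 = 6/2 = 3.
(Structurally: 1 ring(s) + 2 π bond(s) = 3.)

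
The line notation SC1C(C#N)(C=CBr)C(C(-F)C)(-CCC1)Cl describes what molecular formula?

Heavy atoms from the SMILES: 1 Br, 11 C, 1 Cl, 1 F, 1 N, 1 S.
Implicit hydrogens by atom environment:
  4 × C: 1 H each → 4
  3 × C: 2 H each → 6
  3 × C: no H
  1 × Br: no H
  1 × C: 3 H
  1 × Cl: no H
  1 × F: no H
  1 × N: no H
  1 × S: 1 H
  Total hydrogens = 14.
Molecular formula: C11H14BrClFNS

C11H14BrClFNS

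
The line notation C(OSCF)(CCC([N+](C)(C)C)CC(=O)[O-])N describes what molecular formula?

Heavy atoms from the SMILES: 10 C, 1 F, 2 N, 3 O, 1 S.
Implicit hydrogens by atom environment:
  4 × C: 2 H each → 8
  3 × C: 3 H each → 9
  2 × C: 1 H each → 2
  2 × O: no H
  1 × C: no H
  1 × F: no H
  1 × N: 2 H
  1 × N (charge +1): no H
  1 × O (charge -1): no H
  1 × S: no H
  Total hydrogens = 21.
Molecular formula: C10H21FN2O3S

C10H21FN2O3S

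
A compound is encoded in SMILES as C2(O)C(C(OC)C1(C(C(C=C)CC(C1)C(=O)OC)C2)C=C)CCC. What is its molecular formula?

Heavy atoms from the SMILES: 20 C, 4 O.
Implicit hydrogens by atom environment:
  8 × C: 1 H each → 8
  7 × C: 2 H each → 14
  3 × C: 3 H each → 9
  3 × O: no H
  2 × C: no H
  1 × O: 1 H
  Total hydrogens = 32.
Molecular formula: C20H32O4

C20H32O4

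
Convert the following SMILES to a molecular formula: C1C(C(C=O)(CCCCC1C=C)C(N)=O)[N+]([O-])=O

Heavy atoms from the SMILES: 12 C, 2 N, 4 O.
Implicit hydrogens by atom environment:
  6 × C: 2 H each → 12
  4 × C: 1 H each → 4
  3 × O: no H
  2 × C: no H
  1 × N: 2 H
  1 × N (charge +1): no H
  1 × O (charge -1): no H
  Total hydrogens = 18.
Molecular formula: C12H18N2O4

C12H18N2O4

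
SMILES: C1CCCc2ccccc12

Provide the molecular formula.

Heavy atoms from the SMILES: 10 C.
Implicit hydrogens by atom environment:
  4 × C: 2 H each → 8
  4 × C (aromatic): 1 H each → 4
  2 × C (aromatic): no H
  Total hydrogens = 12.
Molecular formula: C10H12

C10H12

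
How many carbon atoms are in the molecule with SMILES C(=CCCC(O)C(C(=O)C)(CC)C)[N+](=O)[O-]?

The symbol for carbon appears 11 times in the SMILES.

11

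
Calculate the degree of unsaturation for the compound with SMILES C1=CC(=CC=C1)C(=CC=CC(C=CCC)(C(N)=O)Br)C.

8

Molecular formula from the SMILES: C17H20BrNO.
DoU = (2C + 2 + N − H − X)/2 = (2·17 + 2 + 1 − 20 − 1)/2 = 16/2 = 8.
(Structurally: 1 ring(s) + 7 π bond(s) = 8.)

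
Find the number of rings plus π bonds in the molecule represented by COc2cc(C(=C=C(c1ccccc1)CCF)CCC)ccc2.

Molecular formula from the SMILES: C21H23FO.
DoU = (2C + 2 + N − H − X)/2 = (2·21 + 2 + 0 − 23 − 1)/2 = 20/2 = 10.
(Structurally: 2 ring(s) + 8 π bond(s) = 10.)

10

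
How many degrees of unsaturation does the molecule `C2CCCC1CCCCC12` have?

2

Molecular formula from the SMILES: C10H18.
DoU = (2C + 2 + N − H − X)/2 = (2·10 + 2 + 0 − 18 − 0)/2 = 4/2 = 2.
(Structurally: 2 ring(s) + 0 π bond(s) = 2.)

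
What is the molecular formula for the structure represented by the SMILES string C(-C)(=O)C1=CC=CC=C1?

Heavy atoms from the SMILES: 8 C, 1 O.
Implicit hydrogens by atom environment:
  5 × C (aromatic): 1 H each → 5
  1 × C: 3 H
  1 × C (aromatic): no H
  1 × C: no H
  1 × O: no H
  Total hydrogens = 8.
Molecular formula: C8H8O

C8H8O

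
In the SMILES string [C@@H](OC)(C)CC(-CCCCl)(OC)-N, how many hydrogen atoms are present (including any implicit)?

Hydrogens are implicit in SMILES; fill each atom to its normal valence:
  4 × C: 2 H each → 8
  3 × C: 3 H each → 9
  2 × O: no H
  1 × C: 1 H
  1 × C: no H
  1 × Cl: no H
  1 × N: 2 H
  Total hydrogens = 20.

20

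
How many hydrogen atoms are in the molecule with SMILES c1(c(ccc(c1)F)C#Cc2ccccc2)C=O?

9

Hydrogens are implicit in SMILES; fill each atom to its normal valence:
  8 × C (aromatic): 1 H each → 8
  4 × C (aromatic): no H
  2 × C: no H
  1 × C: 1 H
  1 × F: no H
  1 × O: no H
  Total hydrogens = 9.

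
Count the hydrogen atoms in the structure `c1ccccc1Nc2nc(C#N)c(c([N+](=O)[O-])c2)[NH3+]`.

Hydrogens are implicit in SMILES; fill each atom to its normal valence:
  6 × C (aromatic): 1 H each → 6
  5 × C (aromatic): no H
  1 × C: no H
  1 × N (charge +1): 3 H
  1 × N: 1 H
  1 × N (aromatic): no H
  1 × N: no H
  1 × N (charge +1): no H
  1 × O: no H
  1 × O (charge -1): no H
  Total hydrogens = 10.

10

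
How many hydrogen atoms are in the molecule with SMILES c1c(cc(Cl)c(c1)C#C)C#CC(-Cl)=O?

4

Hydrogens are implicit in SMILES; fill each atom to its normal valence:
  4 × C: no H
  3 × C (aromatic): 1 H each → 3
  3 × C (aromatic): no H
  2 × Cl: no H
  1 × C: 1 H
  1 × O: no H
  Total hydrogens = 4.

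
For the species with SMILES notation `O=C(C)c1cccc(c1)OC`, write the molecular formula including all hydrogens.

Heavy atoms from the SMILES: 9 C, 2 O.
Implicit hydrogens by atom environment:
  4 × C (aromatic): 1 H each → 4
  2 × C: 3 H each → 6
  2 × C (aromatic): no H
  2 × O: no H
  1 × C: no H
  Total hydrogens = 10.
Molecular formula: C9H10O2

C9H10O2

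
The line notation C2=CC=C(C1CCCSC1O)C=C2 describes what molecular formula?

C11H14OS

Heavy atoms from the SMILES: 11 C, 1 O, 1 S.
Implicit hydrogens by atom environment:
  5 × C (aromatic): 1 H each → 5
  3 × C: 2 H each → 6
  2 × C: 1 H each → 2
  1 × C (aromatic): no H
  1 × O: 1 H
  1 × S: no H
  Total hydrogens = 14.
Molecular formula: C11H14OS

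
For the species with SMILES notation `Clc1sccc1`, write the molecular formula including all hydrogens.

C4H3ClS

Heavy atoms from the SMILES: 4 C, 1 Cl, 1 S.
Implicit hydrogens by atom environment:
  3 × C (aromatic): 1 H each → 3
  1 × C (aromatic): no H
  1 × Cl: no H
  1 × S (aromatic): no H
  Total hydrogens = 3.
Molecular formula: C4H3ClS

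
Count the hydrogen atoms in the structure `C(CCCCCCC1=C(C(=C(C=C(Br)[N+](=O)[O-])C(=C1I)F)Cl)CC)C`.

23

Hydrogens are implicit in SMILES; fill each atom to its normal valence:
  8 × C: 2 H each → 16
  6 × C (aromatic): no H
  2 × C: 3 H each → 6
  1 × Br: no H
  1 × C: 1 H
  1 × C: no H
  1 × Cl: no H
  1 × F: no H
  1 × I: no H
  1 × N (charge +1): no H
  1 × O: no H
  1 × O (charge -1): no H
  Total hydrogens = 23.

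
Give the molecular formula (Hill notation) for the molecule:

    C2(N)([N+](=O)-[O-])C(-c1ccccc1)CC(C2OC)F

Heavy atoms from the SMILES: 12 C, 1 F, 2 N, 3 O.
Implicit hydrogens by atom environment:
  5 × C (aromatic): 1 H each → 5
  3 × C: 1 H each → 3
  2 × O: no H
  1 × C: 3 H
  1 × C: 2 H
  1 × C: no H
  1 × C (aromatic): no H
  1 × F: no H
  1 × N: 2 H
  1 × N (charge +1): no H
  1 × O (charge -1): no H
  Total hydrogens = 15.
Molecular formula: C12H15FN2O3

C12H15FN2O3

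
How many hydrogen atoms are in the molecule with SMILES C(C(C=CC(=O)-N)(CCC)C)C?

Hydrogens are implicit in SMILES; fill each atom to its normal valence:
  3 × C: 3 H each → 9
  3 × C: 2 H each → 6
  2 × C: 1 H each → 2
  2 × C: no H
  1 × N: 2 H
  1 × O: no H
  Total hydrogens = 19.

19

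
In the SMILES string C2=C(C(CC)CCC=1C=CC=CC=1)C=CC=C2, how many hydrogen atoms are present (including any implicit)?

Hydrogens are implicit in SMILES; fill each atom to its normal valence:
  10 × C (aromatic): 1 H each → 10
  3 × C: 2 H each → 6
  2 × C (aromatic): no H
  1 × C: 3 H
  1 × C: 1 H
  Total hydrogens = 20.

20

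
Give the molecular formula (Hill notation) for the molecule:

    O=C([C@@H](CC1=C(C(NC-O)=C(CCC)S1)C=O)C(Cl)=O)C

C14H18ClNO4S

Heavy atoms from the SMILES: 14 C, 1 Cl, 1 N, 4 O, 1 S.
Implicit hydrogens by atom environment:
  4 × C: 2 H each → 8
  4 × C (aromatic): no H
  3 × O: no H
  2 × C: 3 H each → 6
  2 × C: 1 H each → 2
  2 × C: no H
  1 × Cl: no H
  1 × N: 1 H
  1 × O: 1 H
  1 × S (aromatic): no H
  Total hydrogens = 18.
Molecular formula: C14H18ClNO4S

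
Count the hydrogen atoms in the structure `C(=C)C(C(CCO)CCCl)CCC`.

Hydrogens are implicit in SMILES; fill each atom to its normal valence:
  7 × C: 2 H each → 14
  3 × C: 1 H each → 3
  1 × C: 3 H
  1 × Cl: no H
  1 × O: 1 H
  Total hydrogens = 21.

21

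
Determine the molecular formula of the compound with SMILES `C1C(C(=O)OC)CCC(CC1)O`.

Heavy atoms from the SMILES: 9 C, 3 O.
Implicit hydrogens by atom environment:
  5 × C: 2 H each → 10
  2 × C: 1 H each → 2
  2 × O: no H
  1 × C: 3 H
  1 × C: no H
  1 × O: 1 H
  Total hydrogens = 16.
Molecular formula: C9H16O3

C9H16O3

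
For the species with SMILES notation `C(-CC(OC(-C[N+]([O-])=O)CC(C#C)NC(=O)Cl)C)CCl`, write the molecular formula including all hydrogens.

Heavy atoms from the SMILES: 12 C, 2 Cl, 2 N, 4 O.
Implicit hydrogens by atom environment:
  5 × C: 2 H each → 10
  4 × C: 1 H each → 4
  3 × O: no H
  2 × C: no H
  2 × Cl: no H
  1 × C: 3 H
  1 × N: 1 H
  1 × N (charge +1): no H
  1 × O (charge -1): no H
  Total hydrogens = 18.
Molecular formula: C12H18Cl2N2O4

C12H18Cl2N2O4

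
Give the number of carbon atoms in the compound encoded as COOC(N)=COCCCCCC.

9

The symbol for carbon appears 9 times in the SMILES.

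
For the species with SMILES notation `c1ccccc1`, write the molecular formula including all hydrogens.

C6H6

Heavy atoms from the SMILES: 6 C.
Implicit hydrogens by atom environment:
  6 × C (aromatic): 1 H each → 6
  Total hydrogens = 6.
Molecular formula: C6H6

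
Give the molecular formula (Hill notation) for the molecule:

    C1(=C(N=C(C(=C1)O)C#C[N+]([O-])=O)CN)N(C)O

C9H10N4O4

Heavy atoms from the SMILES: 9 C, 4 N, 4 O.
Implicit hydrogens by atom environment:
  4 × C (aromatic): no H
  2 × C: no H
  2 × O: 1 H each → 2
  1 × C: 3 H
  1 × C: 2 H
  1 × C (aromatic): 1 H
  1 × N: 2 H
  1 × N (aromatic): no H
  1 × N: no H
  1 × N (charge +1): no H
  1 × O: no H
  1 × O (charge -1): no H
  Total hydrogens = 10.
Molecular formula: C9H10N4O4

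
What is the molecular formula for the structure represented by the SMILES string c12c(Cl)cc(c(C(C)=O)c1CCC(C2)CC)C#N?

Heavy atoms from the SMILES: 15 C, 1 Cl, 1 N, 1 O.
Implicit hydrogens by atom environment:
  5 × C (aromatic): no H
  4 × C: 2 H each → 8
  2 × C: 3 H each → 6
  2 × C: no H
  1 × C (aromatic): 1 H
  1 × C: 1 H
  1 × Cl: no H
  1 × N: no H
  1 × O: no H
  Total hydrogens = 16.
Molecular formula: C15H16ClNO

C15H16ClNO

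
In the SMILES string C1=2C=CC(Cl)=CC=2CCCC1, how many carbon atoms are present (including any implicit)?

The symbol for carbon appears 10 times in the SMILES. (Cl is a single chlorine, not C + l.)

10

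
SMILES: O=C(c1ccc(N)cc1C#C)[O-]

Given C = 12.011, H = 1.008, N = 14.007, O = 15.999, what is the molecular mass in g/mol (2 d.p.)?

Molecular formula: C9H6NO2-.
M = 9×12.011 + 6×1.008 + 1×14.007 + 2×15.999 = 160.15 g/mol.

160.15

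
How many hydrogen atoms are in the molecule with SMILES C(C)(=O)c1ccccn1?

7

Hydrogens are implicit in SMILES; fill each atom to its normal valence:
  4 × C (aromatic): 1 H each → 4
  1 × C: 3 H
  1 × C (aromatic): no H
  1 × C: no H
  1 × N (aromatic): no H
  1 × O: no H
  Total hydrogens = 7.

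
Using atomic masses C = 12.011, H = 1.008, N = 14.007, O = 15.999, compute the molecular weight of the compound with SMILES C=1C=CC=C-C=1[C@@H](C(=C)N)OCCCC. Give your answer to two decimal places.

205.30

Molecular formula: C13H19NO.
M = 13×12.011 + 19×1.008 + 1×14.007 + 1×15.999 = 205.30 g/mol.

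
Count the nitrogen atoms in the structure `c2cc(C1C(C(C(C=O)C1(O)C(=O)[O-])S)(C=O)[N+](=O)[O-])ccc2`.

The symbol for nitrogen appears 1 time in the SMILES.

1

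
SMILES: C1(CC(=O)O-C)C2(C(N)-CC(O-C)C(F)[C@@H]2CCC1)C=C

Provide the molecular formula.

C16H26FNO3

Heavy atoms from the SMILES: 16 C, 1 F, 1 N, 3 O.
Implicit hydrogens by atom environment:
  6 × C: 2 H each → 12
  6 × C: 1 H each → 6
  3 × O: no H
  2 × C: 3 H each → 6
  2 × C: no H
  1 × F: no H
  1 × N: 2 H
  Total hydrogens = 26.
Molecular formula: C16H26FNO3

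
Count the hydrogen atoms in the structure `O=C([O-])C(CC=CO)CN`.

10

Hydrogens are implicit in SMILES; fill each atom to its normal valence:
  3 × C: 1 H each → 3
  2 × C: 2 H each → 4
  1 × C: no H
  1 × N: 2 H
  1 × O: 1 H
  1 × O: no H
  1 × O (charge -1): no H
  Total hydrogens = 10.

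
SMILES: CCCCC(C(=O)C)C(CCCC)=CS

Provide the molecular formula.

Heavy atoms from the SMILES: 13 C, 1 O, 1 S.
Implicit hydrogens by atom environment:
  6 × C: 2 H each → 12
  3 × C: 3 H each → 9
  2 × C: 1 H each → 2
  2 × C: no H
  1 × O: no H
  1 × S: 1 H
  Total hydrogens = 24.
Molecular formula: C13H24OS

C13H24OS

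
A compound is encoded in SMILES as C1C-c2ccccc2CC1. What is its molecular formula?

C10H12

Heavy atoms from the SMILES: 10 C.
Implicit hydrogens by atom environment:
  4 × C: 2 H each → 8
  4 × C (aromatic): 1 H each → 4
  2 × C (aromatic): no H
  Total hydrogens = 12.
Molecular formula: C10H12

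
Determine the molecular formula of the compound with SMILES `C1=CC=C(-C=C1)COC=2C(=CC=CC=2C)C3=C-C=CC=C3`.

Heavy atoms from the SMILES: 20 C, 1 O.
Implicit hydrogens by atom environment:
  13 × C (aromatic): 1 H each → 13
  5 × C (aromatic): no H
  1 × C: 3 H
  1 × C: 2 H
  1 × O: no H
  Total hydrogens = 18.
Molecular formula: C20H18O

C20H18O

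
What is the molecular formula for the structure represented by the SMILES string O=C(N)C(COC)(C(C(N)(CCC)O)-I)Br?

C9H18BrIN2O3

Heavy atoms from the SMILES: 1 Br, 9 C, 1 I, 2 N, 3 O.
Implicit hydrogens by atom environment:
  3 × C: 2 H each → 6
  3 × C: no H
  2 × C: 3 H each → 6
  2 × N: 2 H each → 4
  2 × O: no H
  1 × Br: no H
  1 × C: 1 H
  1 × I: no H
  1 × O: 1 H
  Total hydrogens = 18.
Molecular formula: C9H18BrIN2O3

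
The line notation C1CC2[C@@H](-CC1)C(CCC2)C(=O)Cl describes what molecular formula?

C11H17ClO

Heavy atoms from the SMILES: 11 C, 1 Cl, 1 O.
Implicit hydrogens by atom environment:
  7 × C: 2 H each → 14
  3 × C: 1 H each → 3
  1 × C: no H
  1 × Cl: no H
  1 × O: no H
  Total hydrogens = 17.
Molecular formula: C11H17ClO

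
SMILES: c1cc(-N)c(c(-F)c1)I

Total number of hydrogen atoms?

5

Hydrogens are implicit in SMILES; fill each atom to its normal valence:
  3 × C (aromatic): 1 H each → 3
  3 × C (aromatic): no H
  1 × F: no H
  1 × I: no H
  1 × N: 2 H
  Total hydrogens = 5.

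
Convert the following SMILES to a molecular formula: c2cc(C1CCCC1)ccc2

C11H14

Heavy atoms from the SMILES: 11 C.
Implicit hydrogens by atom environment:
  5 × C (aromatic): 1 H each → 5
  4 × C: 2 H each → 8
  1 × C: 1 H
  1 × C (aromatic): no H
  Total hydrogens = 14.
Molecular formula: C11H14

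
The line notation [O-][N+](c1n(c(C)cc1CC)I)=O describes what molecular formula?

Heavy atoms from the SMILES: 7 C, 1 I, 2 N, 2 O.
Implicit hydrogens by atom environment:
  3 × C (aromatic): no H
  2 × C: 3 H each → 6
  1 × C: 2 H
  1 × C (aromatic): 1 H
  1 × I: no H
  1 × N (aromatic): no H
  1 × N (charge +1): no H
  1 × O: no H
  1 × O (charge -1): no H
  Total hydrogens = 9.
Molecular formula: C7H9IN2O2

C7H9IN2O2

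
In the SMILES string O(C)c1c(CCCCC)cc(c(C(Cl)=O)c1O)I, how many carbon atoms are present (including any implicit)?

13

The symbol for carbon appears 13 times in the SMILES. Lowercase c denotes aromatic carbon and counts toward C.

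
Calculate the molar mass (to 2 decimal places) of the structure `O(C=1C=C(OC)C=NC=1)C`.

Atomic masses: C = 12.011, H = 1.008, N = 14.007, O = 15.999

Molecular formula: C7H9NO2.
M = 7×12.011 + 9×1.008 + 1×14.007 + 2×15.999 = 139.15 g/mol.

139.15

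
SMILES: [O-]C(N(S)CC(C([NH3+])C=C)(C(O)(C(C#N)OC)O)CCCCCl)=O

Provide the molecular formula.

C14H24ClN3O5S

Heavy atoms from the SMILES: 14 C, 1 Cl, 3 N, 5 O, 1 S.
Implicit hydrogens by atom environment:
  6 × C: 2 H each → 12
  4 × C: no H
  3 × C: 1 H each → 3
  2 × N: no H
  2 × O: 1 H each → 2
  2 × O: no H
  1 × C: 3 H
  1 × Cl: no H
  1 × N (charge +1): 3 H
  1 × O (charge -1): no H
  1 × S: 1 H
  Total hydrogens = 24.
Molecular formula: C14H24ClN3O5S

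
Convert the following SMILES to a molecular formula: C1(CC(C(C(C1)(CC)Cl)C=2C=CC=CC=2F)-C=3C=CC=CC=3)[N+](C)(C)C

C23H30ClFN+

Heavy atoms from the SMILES: 23 C, 1 Cl, 1 F, 1 N.
Implicit hydrogens by atom environment:
  9 × C (aromatic): 1 H each → 9
  4 × C: 3 H each → 12
  3 × C: 2 H each → 6
  3 × C: 1 H each → 3
  3 × C (aromatic): no H
  1 × C: no H
  1 × Cl: no H
  1 × F: no H
  1 × N (charge +1): no H
  Total hydrogens = 30.
Net charge +1.
Molecular formula: C23H30ClFN+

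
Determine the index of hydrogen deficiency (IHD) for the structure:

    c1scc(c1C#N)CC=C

Molecular formula from the SMILES: C8H7NS.
DoU = (2C + 2 + N − H − X)/2 = (2·8 + 2 + 1 − 7 − 0)/2 = 12/2 = 6.
(Structurally: 1 ring(s) + 5 π bond(s) = 6.)

6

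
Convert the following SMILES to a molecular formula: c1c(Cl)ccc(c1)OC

C7H7ClO

Heavy atoms from the SMILES: 7 C, 1 Cl, 1 O.
Implicit hydrogens by atom environment:
  4 × C (aromatic): 1 H each → 4
  2 × C (aromatic): no H
  1 × C: 3 H
  1 × Cl: no H
  1 × O: no H
  Total hydrogens = 7.
Molecular formula: C7H7ClO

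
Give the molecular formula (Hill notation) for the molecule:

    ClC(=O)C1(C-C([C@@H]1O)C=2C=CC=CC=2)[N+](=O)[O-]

Heavy atoms from the SMILES: 11 C, 1 Cl, 1 N, 4 O.
Implicit hydrogens by atom environment:
  5 × C (aromatic): 1 H each → 5
  2 × C: 1 H each → 2
  2 × C: no H
  2 × O: no H
  1 × C: 2 H
  1 × C (aromatic): no H
  1 × Cl: no H
  1 × N (charge +1): no H
  1 × O: 1 H
  1 × O (charge -1): no H
  Total hydrogens = 10.
Molecular formula: C11H10ClNO4

C11H10ClNO4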